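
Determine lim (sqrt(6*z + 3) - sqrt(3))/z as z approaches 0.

A 0/0 form; rationalise with √(3 + 6z) + √3. This collapses the numerator to 6z, leaving 6/(√(3 + 6z) + √3) → 6/(2√3) = √(3).

√(3)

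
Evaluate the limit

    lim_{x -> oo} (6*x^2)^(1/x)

Base → ∞ and exponent → 0: an ∞^0 form.
Take logs: (1/x)·ln(6·x^2) = (ln 6 + 2·ln x)/x → 0.
So the limit is e^0 = 1.

1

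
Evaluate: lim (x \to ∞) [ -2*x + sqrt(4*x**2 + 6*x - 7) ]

An ∞ − ∞ form. Rationalising with the conjugate, the difference becomes (6x - 7) / (√(4*x^2 + 6*x - 7) + 2x).
For large x the denominator behaves like 2·2x, so the quotient tends to 6/4 = 3/2.

3/2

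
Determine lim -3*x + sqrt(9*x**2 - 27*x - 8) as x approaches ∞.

An ∞ − ∞ form. Rationalising with the conjugate, the difference becomes (-27x - 8) / (√(9*x^2 - 27*x - 8) + 3x).
For large x the denominator behaves like 2·3x, so the quotient tends to -27/6 = -9/2.

-9/2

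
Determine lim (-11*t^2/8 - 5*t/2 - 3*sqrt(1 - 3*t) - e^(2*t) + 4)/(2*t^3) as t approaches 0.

Substitution gives 0/0; apply L'Hôpital's rule 3 times.
After differentiating numerator and denominator 3 times the quotient is (-8*e^(2*t) + 243/(8*(1 - 3*t)^(5/2)))/(12); at t = 0 this is 179/96.

179/96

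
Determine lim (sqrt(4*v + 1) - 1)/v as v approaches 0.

Substitution gives 0/0. Multiply numerator and denominator by the conjugate √(1 + 4v) + √1.
The numerator becomes (1 + 4v) − 1 = 4v, so the expression simplifies to 4/(√(1 + 4v) + √1).
Letting v → 0 gives 4/(2√1) = 2.

2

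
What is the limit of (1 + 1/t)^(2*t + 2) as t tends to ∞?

e^(2)

Write it as [(1 + 1/t)^t]^(2) · (1 + 1/t)^(2). The bracketed term tends to e^(1) and the second factor to 1, so the limit is e^(2).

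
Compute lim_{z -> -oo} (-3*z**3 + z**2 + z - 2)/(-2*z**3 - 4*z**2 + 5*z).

3/2

Numerator and denominator both have degree 3.
Dividing every term by z^3, all lower-order terms vanish and the limit is the ratio of leading coefficients, -3/(-2) = 3/2.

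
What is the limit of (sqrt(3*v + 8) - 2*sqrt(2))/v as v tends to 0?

3*√(2)/8

Substitution gives 0/0. Multiply numerator and denominator by the conjugate √(8 + 3v) + √8.
The numerator becomes (8 + 3v) − 8 = 3v, so the expression simplifies to 3/(√(8 + 3v) + √8).
Letting v → 0 gives 3/(2√8) = 3*√(2)/8.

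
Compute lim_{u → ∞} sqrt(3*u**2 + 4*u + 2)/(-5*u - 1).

-√(3)/5

For large |u|, √(3*u^2 + 4*u + 2) ≈ √3·|u| and the denominator ≈ -5u.
Since u → +∞, |u| = u, giving √3/(-5) = -√(3)/5.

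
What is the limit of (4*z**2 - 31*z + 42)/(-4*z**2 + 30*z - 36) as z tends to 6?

-17/18

At z = 6 both the top and bottom vanish — a removable singularity. Factoring out (z - 6) from each leaves (4*z - 7)/(6 - 4*z), which at z = 6 equals -17/18.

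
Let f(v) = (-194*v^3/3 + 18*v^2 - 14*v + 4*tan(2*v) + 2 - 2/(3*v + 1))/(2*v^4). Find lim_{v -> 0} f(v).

-81

Substitution gives 0/0 (the numerator vanishes to order 4).
Expand each term to order v^4: the coefficient of v^4 in 4·tan(2v) is 0 and in -2·1/(1 + 3v) is -162.
Lower-order terms cancel with the polynomial part, so the numerator is (-162)·v^4 + o(v^4), and the limit is (-162)/(2) = -81.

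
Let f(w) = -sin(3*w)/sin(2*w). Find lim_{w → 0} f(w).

Substitution gives 0/0.
Divide numerator and denominator by w: sin(3w)/w → 3 and sin(2w)/w → 2, so the limit is -1·3/2 = -3/2.

-3/2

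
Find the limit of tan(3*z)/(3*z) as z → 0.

1

Substitution gives 0/0.
Since tan(u)/u → 1 as u → 0, tan(3z)/(3z) → 1 and the limit is 3/3 = 1.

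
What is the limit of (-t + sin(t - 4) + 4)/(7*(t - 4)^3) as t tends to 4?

Direct substitution gives 0/0.
Apply L'Hôpital: lim (cos(t - 4) - 1)/(21*(t - 4)^2), still 0/0.
Apply L'Hôpital: lim (-sin(t - 4))/(42*t - 168), still 0/0.
After 3 applications of L'Hôpital's rule the quotient is (-cos(t - 4))/(42); substituting t = 4 gives -1/42.

-1/42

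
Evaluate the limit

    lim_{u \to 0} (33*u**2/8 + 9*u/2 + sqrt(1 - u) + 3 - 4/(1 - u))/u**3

Substitution gives 0/0 (the numerator vanishes to order 3).
Expand each term to order u^3: the coefficient of u^3 in √(1 - u) is -1/16 and in -4·1/(1 - u) is -4.
Lower-order terms cancel with the polynomial part, so the numerator is (-65/16)·u^3 + o(u^3), and the limit is (-65/16)/(1) = -65/16.

-65/16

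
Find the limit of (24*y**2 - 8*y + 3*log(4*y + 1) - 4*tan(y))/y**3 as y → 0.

Substitution gives 0/0 (the numerator vanishes to order 3).
Expand each term to order y^3: the coefficient of y^3 in -4·tan(y) is -4/3 and in 3·ln(1 + 4y) is 64.
Lower-order terms cancel with the polynomial part, so the numerator is (188/3)·y^3 + o(y^3), and the limit is (188/3)/(1) = 188/3.

188/3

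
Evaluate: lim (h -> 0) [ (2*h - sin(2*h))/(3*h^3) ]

Direct substitution gives 0/0.
Apply L'Hôpital: lim (2 - 2*cos(2*h))/(9*h^2), still 0/0.
Apply L'Hôpital: lim (4*sin(2*h))/(18*h), still 0/0.
After 3 applications of L'Hôpital's rule the quotient is (8*cos(2*h))/(18); substituting h = 0 gives 4/9.

4/9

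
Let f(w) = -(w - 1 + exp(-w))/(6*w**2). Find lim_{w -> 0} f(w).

-1/12

Direct substitution gives 0/0.
Apply L'Hôpital: lim (1 - e^(-w))/(-12*w), still 0/0.
After 2 applications of L'Hôpital's rule the quotient is (e^(-w))/(-12); substituting w = 0 gives -1/12.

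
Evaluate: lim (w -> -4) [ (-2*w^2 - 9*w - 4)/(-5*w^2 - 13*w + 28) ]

7/27

Since w = -4 makes numerator and denominator zero, (w + 4) divides both.
Cancelling it gives (-2*w - 1)/(7 - 5*w); now plug in w = -4 to get 7/27.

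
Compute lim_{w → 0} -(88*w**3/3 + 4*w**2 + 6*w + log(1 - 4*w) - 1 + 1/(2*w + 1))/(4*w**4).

12

Substitution gives 0/0 (the numerator vanishes to order 4).
Expand each term to order w^4: the coefficient of w^4 in 1/(1 + 2w) is 16 and in ln(1 - 4w) is -64.
Lower-order terms cancel with the polynomial part, so the numerator is (-48)·w^4 + o(w^4), and the limit is (-48)/(-4) = 12.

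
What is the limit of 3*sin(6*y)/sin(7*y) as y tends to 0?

Substitution gives 0/0.
Divide numerator and denominator by y: sin(6y)/y → 6 and sin(7y)/y → 7, so the limit is 3·6/7 = 18/7.

18/7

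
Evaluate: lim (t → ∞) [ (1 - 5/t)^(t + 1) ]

e^(-5)

Write it as [(1 - 5/t)^t]^(1) · (1 - 5/t)^(1). The bracketed term tends to e^(-5) and the second factor to 1, so the limit is e^(-5).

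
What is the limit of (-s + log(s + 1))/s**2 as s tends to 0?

Direct substitution gives 0/0.
Apply L'Hôpital: lim (-1 + 1/(s + 1))/(2*s), still 0/0.
After 2 applications of L'Hôpital's rule the quotient is (-1/(s + 1)^2)/(2); substituting s = 0 gives -1/2.

-1/2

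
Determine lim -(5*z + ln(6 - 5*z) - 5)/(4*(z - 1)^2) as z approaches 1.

25/8

Direct substitution gives 0/0.
Apply L'Hôpital: lim (5 - 5/(6 - 5*z))/(8 - 8*z), still 0/0.
After 2 applications of L'Hôpital's rule the quotient is (-25/(6 - 5*z)^2)/(-8); substituting z = 1 gives 25/8.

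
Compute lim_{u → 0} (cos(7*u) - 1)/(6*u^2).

-49/12

Direct substitution gives 0/0.
Apply L'Hôpital: lim (-7*sin(7*u))/(12*u), still 0/0.
After 2 applications of L'Hôpital's rule the quotient is (-49*cos(7*u))/(12); substituting u = 0 gives -49/12.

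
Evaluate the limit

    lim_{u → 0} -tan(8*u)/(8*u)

-1

Substitution gives 0/0.
Since tan(θ)/θ → 1 as θ → 0, tan(8u)/(8u) → 1 and the limit is 8/(-8) = -1.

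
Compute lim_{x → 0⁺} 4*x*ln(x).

This is a 0·(−∞) form. Rewrite as 4·ln(x) / x^(−1) and apply L'Hôpital:
the derivative quotient is 4·(1/x) / (−1·x^(−2)) = (-4/1)·x^1 → 0.

0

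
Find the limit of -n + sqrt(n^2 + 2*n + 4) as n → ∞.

1

An ∞ − ∞ form. Rationalising with the conjugate, the difference becomes (2n + 4) / (√(n^2 + 2*n + 4) + n).
For large n the denominator behaves like 2·n, so the quotient tends to 2/2 = 1.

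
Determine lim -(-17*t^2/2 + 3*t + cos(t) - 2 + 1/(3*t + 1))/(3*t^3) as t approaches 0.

Substitution gives 0/0; apply L'Hôpital's rule 3 times.
After differentiating numerator and denominator 3 times the quotient is (sin(t) - 162/(3*t + 1)^4)/(-18); at t = 0 this is 9.

9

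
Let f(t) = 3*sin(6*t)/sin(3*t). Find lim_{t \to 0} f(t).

6

Substitution gives 0/0.
Divide numerator and denominator by t: sin(6t)/t → 6 and sin(3t)/t → 3, so the limit is 3·6/3 = 6.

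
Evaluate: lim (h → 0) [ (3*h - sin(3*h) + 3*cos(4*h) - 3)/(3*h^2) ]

Substitution gives 0/0; apply L'Hôpital's rule 2 times.
After differentiating numerator and denominator 2 times the quotient is (9*sin(3*h) - 48*cos(4*h))/(6); at h = 0 this is -8.

-8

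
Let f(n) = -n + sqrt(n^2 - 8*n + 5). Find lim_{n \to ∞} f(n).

-4

An ∞ − ∞ form. Rationalising with the conjugate, the difference becomes (-8n + 5) / (√(n^2 - 8*n + 5) + n).
For large n the denominator behaves like 2·n, so the quotient tends to -8/2 = -4.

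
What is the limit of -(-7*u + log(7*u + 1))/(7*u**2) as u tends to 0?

Direct substitution gives 0/0.
Apply L'Hôpital: lim (-7 + 7/(7*u + 1))/(-14*u), still 0/0.
After 2 applications of L'Hôpital's rule the quotient is (-49/(7*u + 1)^2)/(-14); substituting u = 0 gives 7/2.

7/2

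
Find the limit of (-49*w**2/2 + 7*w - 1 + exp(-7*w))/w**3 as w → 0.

Direct substitution gives 0/0.
Apply L'Hôpital: lim (-49*w + 7 - 7*e^(-7*w))/(3*w^2), still 0/0.
Apply L'Hôpital: lim (-49 + 49*e^(-7*w))/(6*w), still 0/0.
After 3 applications of L'Hôpital's rule the quotient is (-343*e^(-7*w))/(6); substituting w = 0 gives -343/6.

-343/6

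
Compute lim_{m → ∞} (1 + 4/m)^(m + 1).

The base → 1 and the exponent → ∞: a 1^∞ form.
Take logarithms: (m + 1)·ln(1 + 4/m). Since ln(1+u) ~ u for small u, this behaves like (m)·(4/m) → 4.
So the limit is e^(4).

e^(4)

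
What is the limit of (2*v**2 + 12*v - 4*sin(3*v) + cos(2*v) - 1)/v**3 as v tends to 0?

18

Substitution gives 0/0; apply L'Hôpital's rule 3 times.
After differentiating numerator and denominator 3 times the quotient is (8*sin(2*v) + 108*cos(3*v))/(6); at v = 0 this is 18.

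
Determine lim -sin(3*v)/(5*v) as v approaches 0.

Substitution gives 0/0.
Write it as (3/(-5))·sin(3v)/(3v); since sin(u)/u → 1, the limit is -3/5.

-3/5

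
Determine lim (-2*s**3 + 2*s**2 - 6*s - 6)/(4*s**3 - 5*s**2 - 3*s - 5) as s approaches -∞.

-1/2

Numerator and denominator both have degree 3.
Dividing every term by s^3, all lower-order terms vanish and the limit is the ratio of leading coefficients, -2/(4) = -1/2.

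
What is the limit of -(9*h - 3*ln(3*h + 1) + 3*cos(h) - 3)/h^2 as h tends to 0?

-12

Substitution gives 0/0 (the numerator vanishes to order 2).
Expand each term to order h^2: the coefficient of h^2 in 3·cos(h) is -3/2 and in -3·ln(1 + 3h) is 27/2.
Lower-order terms cancel with the polynomial part, so the numerator is (12)·h^2 + o(h^2), and the limit is (12)/(-1) = -12.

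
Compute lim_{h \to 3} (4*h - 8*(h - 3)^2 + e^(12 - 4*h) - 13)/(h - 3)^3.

-32/3

Direct substitution gives 0/0.
Apply L'Hôpital: lim (-16*h - 4*e^(12 - 4*h) + 52)/(3*(h - 3)^2), still 0/0.
Apply L'Hôpital: lim (16*e^(12 - 4*h) - 16)/(6*h - 18), still 0/0.
After 3 applications of L'Hôpital's rule the quotient is (-64*e^(12 - 4*h))/(6); substituting h = 3 gives -32/3.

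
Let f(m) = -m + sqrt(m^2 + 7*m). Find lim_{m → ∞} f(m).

This has the form ∞ − ∞. Multiply and divide by the conjugate √(m^2 + 7*m) + m.
That gives (7m) / (√(m^2 + 7*m) + m).
Divide numerator and denominator by m: the limit is 7/(2·1) = 7/2.

7/2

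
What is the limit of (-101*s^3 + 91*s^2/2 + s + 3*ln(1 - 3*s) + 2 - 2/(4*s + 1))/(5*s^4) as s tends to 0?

Substitution gives 0/0; apply L'Hôpital's rule 4 times.
After differentiating numerator and denominator 4 times the quotient is (-12288/(4*s + 1)^5 - 1458/(3*s - 1)^4)/(120); at s = 0 this is -2291/20.

-2291/20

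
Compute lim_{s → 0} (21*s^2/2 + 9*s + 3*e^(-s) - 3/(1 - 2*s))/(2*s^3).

-49/4

Substitution gives 0/0 (the numerator vanishes to order 3).
Expand each term to order s^3: the coefficient of s^3 in 3·e^(-s) is -1/2 and in -3·1/(1 - 2s) is -24.
Lower-order terms cancel with the polynomial part, so the numerator is (-49/2)·s^3 + o(s^3), and the limit is (-49/2)/(2) = -49/4.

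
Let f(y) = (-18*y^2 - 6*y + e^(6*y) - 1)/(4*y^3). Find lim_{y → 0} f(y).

Direct substitution gives 0/0.
Apply L'Hôpital: lim (-36*y + 6*e^(6*y) - 6)/(12*y^2), still 0/0.
Apply L'Hôpital: lim (36*e^(6*y) - 36)/(24*y), still 0/0.
After 3 applications of L'Hôpital's rule the quotient is (216*e^(6*y))/(24); substituting y = 0 gives 9.

9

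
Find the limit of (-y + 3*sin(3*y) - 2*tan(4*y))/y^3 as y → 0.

-337/6

Substitution gives 0/0; apply L'Hôpital's rule 3 times.
After differentiating numerator and denominator 3 times the quotient is (-81*cos(3*y) - 768*tan(4*y)^4 - 1024*tan(4*y)^2 - 256)/(6); at y = 0 this is -337/6.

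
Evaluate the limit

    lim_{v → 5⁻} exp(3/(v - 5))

As v → 5⁻, 3/(v - 5) → −∞, so e^(3/(v - 5)) → 0.

0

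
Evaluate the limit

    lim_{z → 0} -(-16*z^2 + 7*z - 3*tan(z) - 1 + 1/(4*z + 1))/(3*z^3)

65/3

Substitution gives 0/0; apply L'Hôpital's rule 3 times.
After differentiating numerator and denominator 3 times the quotient is (12/cos(z)^2 - 18/cos(z)^4 - 384/(4*z + 1)^4)/(-18); at z = 0 this is 65/3.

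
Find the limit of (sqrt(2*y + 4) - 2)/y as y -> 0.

1/2

A 0/0 form; rationalise with √(4 + 2y) + √4. This collapses the numerator to 2y, leaving 2/(√(4 + 2y) + √4) → 2/(2√4) = 1/2.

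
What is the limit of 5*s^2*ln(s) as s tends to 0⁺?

0

This is a 0·(−∞) form. Rewrite as 5·ln(s) / s^(−2) and apply L'Hôpital:
the derivative quotient is 5·(1/s) / (−2·s^(−3)) = (-5/2)·s^2 → 0.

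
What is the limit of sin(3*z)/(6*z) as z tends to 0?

1/2

Substitution gives 0/0.
Write it as (3/6)·sin(3z)/(3z); since sin(u)/u → 1, the limit is 1/2.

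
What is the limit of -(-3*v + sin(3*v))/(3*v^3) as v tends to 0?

3/2

Direct substitution gives 0/0.
Apply L'Hôpital: lim (3*cos(3*v) - 3)/(-9*v^2), still 0/0.
Apply L'Hôpital: lim (-9*sin(3*v))/(-18*v), still 0/0.
After 3 applications of L'Hôpital's rule the quotient is (-27*cos(3*v))/(-18); substituting v = 0 gives 3/2.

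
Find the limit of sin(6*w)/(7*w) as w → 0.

6/7

Substitution gives 0/0.
Write it as (6/7)·sin(6w)/(6w); since sin(u)/u → 1, the limit is 6/7.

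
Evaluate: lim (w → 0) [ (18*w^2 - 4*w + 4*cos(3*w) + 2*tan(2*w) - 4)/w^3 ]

Substitution gives 0/0; apply L'Hôpital's rule 3 times.
After differentiating numerator and denominator 3 times the quotient is (108*sin(3*w) + 96*tan(2*w)^4 + 128*tan(2*w)^2 + 32)/(6); at w = 0 this is 16/3.

16/3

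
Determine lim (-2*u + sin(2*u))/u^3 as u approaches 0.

-4/3

Direct substitution gives 0/0.
Apply L'Hôpital: lim (2*cos(2*u) - 2)/(3*u^2), still 0/0.
Apply L'Hôpital: lim (-4*sin(2*u))/(6*u), still 0/0.
After 3 applications of L'Hôpital's rule the quotient is (-8*cos(2*u))/(6); substituting u = 0 gives -4/3.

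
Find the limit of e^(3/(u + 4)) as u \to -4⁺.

∞

As u → -4⁺, 3/(u + 4) → +∞, so e^(3/(u + 4)) → ∞.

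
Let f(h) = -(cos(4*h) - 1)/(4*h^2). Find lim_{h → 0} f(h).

2

Direct substitution gives 0/0.
Apply L'Hôpital: lim (-4*sin(4*h))/(-8*h), still 0/0.
After 2 applications of L'Hôpital's rule the quotient is (-16*cos(4*h))/(-8); substituting h = 0 gives 2.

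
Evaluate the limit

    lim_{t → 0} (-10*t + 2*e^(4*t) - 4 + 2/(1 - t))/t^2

18

Substitution gives 0/0; apply L'Hôpital's rule 2 times.
After differentiating numerator and denominator 2 times the quotient is (32*e^(4*t) - 4/(t - 1)^3)/(2); at t = 0 this is 18.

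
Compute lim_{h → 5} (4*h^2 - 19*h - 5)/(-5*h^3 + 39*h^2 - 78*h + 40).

Direct substitution gives 0/0, so factor. Both numerator and denominator have (h - 5) as a factor.
After cancelling, the expression reduces to (4*h + 1)/(-5*h^2 + 14*h - 8).
Substituting h = 5 gives -1/3.

-1/3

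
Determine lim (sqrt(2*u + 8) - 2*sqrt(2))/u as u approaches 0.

√(2)/4

Substitution gives 0/0. Multiply numerator and denominator by the conjugate √(8 + 2u) + √8.
The numerator becomes (8 + 2u) − 8 = 2u, so the expression simplifies to 2/(√(8 + 2u) + √8).
Letting u → 0 gives 2/(2√8) = √(2)/4.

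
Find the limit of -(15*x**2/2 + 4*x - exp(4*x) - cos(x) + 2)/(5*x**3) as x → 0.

Substitution gives 0/0; apply L'Hôpital's rule 3 times.
After differentiating numerator and denominator 3 times the quotient is (-64*e^(4*x) - sin(x))/(-30); at x = 0 this is 32/15.

32/15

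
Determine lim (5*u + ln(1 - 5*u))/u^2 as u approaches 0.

Direct substitution gives 0/0.
Apply L'Hôpital: lim (5 - 5/(1 - 5*u))/(2*u), still 0/0.
After 2 applications of L'Hôpital's rule the quotient is (-25/(1 - 5*u)^2)/(2); substituting u = 0 gives -25/2.

-25/2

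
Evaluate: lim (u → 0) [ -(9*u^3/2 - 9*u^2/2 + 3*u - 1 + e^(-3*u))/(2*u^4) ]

Direct substitution gives 0/0.
Apply L'Hôpital: lim (27*u^2/2 - 9*u + 3 - 3*e^(-3*u))/(-8*u^3), still 0/0.
Apply L'Hôpital: lim (27*u - 9 + 9*e^(-3*u))/(-24*u^2), still 0/0.
Apply L'Hôpital: lim (27 - 27*e^(-3*u))/(-48*u), still 0/0.
After 4 applications of L'Hôpital's rule the quotient is (81*e^(-3*u))/(-48); substituting u = 0 gives -27/16.

-27/16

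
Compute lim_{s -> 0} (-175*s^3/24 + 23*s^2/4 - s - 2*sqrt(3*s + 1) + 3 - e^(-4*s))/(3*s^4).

Substitution gives 0/0; apply L'Hôpital's rule 4 times.
After differentiating numerator and denominator 4 times the quotient is (-256*e^(-4*s) + 1215/(8*(3*s + 1)^(7/2)))/(72); at s = 0 this is -833/576.

-833/576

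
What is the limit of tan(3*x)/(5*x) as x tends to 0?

Substitution gives 0/0.
Since tan(u)/u → 1 as u → 0, tan(3x)/(3x) → 1 and the limit is 3/5.

3/5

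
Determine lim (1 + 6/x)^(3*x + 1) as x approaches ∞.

The base → 1 and the exponent → ∞: a 1^∞ form.
Take logarithms: (3x + 1)·ln(1 + 6/x). Since ln(1+u) ~ u for small u, this behaves like (3x)·(6/x) → 18.
So the limit is e^(18).

e^(18)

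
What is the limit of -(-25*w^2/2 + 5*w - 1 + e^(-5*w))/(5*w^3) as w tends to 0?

Direct substitution gives 0/0.
Apply L'Hôpital: lim (-25*w + 5 - 5*e^(-5*w))/(-15*w^2), still 0/0.
Apply L'Hôpital: lim (-25 + 25*e^(-5*w))/(-30*w), still 0/0.
After 3 applications of L'Hôpital's rule the quotient is (-125*e^(-5*w))/(-30); substituting w = 0 gives 25/6.

25/6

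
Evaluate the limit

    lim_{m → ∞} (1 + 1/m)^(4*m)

Write it as [(1 + 1/m)^m]^(4) · (1 + 1/m)^(0). The bracketed term tends to e^(1) and the second factor to 1, so the limit is e^(4).

e^(4)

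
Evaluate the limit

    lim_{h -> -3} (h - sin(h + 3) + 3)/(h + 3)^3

Direct substitution gives 0/0.
Apply L'Hôpital: lim (1 - cos(h + 3))/(3*(h + 3)^2), still 0/0.
Apply L'Hôpital: lim (sin(h + 3))/(6*h + 18), still 0/0.
After 3 applications of L'Hôpital's rule the quotient is (cos(h + 3))/(6); substituting h = -3 gives 1/6.

1/6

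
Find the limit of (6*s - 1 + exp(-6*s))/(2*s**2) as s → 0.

9

Direct substitution gives 0/0.
Apply L'Hôpital: lim (6 - 6*e^(-6*s))/(4*s), still 0/0.
After 2 applications of L'Hôpital's rule the quotient is (36*e^(-6*s))/(4); substituting s = 0 gives 9.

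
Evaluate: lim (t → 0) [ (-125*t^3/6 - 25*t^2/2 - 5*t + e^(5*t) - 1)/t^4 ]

Direct substitution gives 0/0.
Apply L'Hôpital: lim (-125*t^2/2 - 25*t + 5*e^(5*t) - 5)/(4*t^3), still 0/0.
Apply L'Hôpital: lim (-125*t + 25*e^(5*t) - 25)/(12*t^2), still 0/0.
Apply L'Hôpital: lim (125*e^(5*t) - 125)/(24*t), still 0/0.
After 4 applications of L'Hôpital's rule the quotient is (625*e^(5*t))/(24); substituting t = 0 gives 625/24.

625/24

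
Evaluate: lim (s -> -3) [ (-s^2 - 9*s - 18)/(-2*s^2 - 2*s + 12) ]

-3/10

At s = -3 both the top and bottom vanish — a removable singularity. Factoring out (s + 3) from each leaves (-s - 6)/(4 - 2*s), which at s = -3 equals -3/10.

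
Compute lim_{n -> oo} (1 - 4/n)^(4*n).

The base → 1 and the exponent → ∞: a 1^∞ form.
Take logarithms: (4n)·ln(1 - 4/n). Since ln(1+u) ~ u for small u, this behaves like (4n)·(-4/n) → -16.
So the limit is e^(-16).

e^(-16)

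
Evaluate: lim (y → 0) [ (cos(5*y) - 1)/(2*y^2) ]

Direct substitution gives 0/0.
Apply L'Hôpital: lim (-5*sin(5*y))/(4*y), still 0/0.
After 2 applications of L'Hôpital's rule the quotient is (-25*cos(5*y))/(4); substituting y = 0 gives -25/4.

-25/4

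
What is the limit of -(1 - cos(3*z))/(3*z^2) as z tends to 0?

-3/2

Substitution gives 0/0.
Use (1 − cos u)/u² → 1/2 with u = 3z: the limit is 3²/(2·(-3)) = -3/2.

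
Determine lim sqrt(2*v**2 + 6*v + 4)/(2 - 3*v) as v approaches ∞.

For large |v|, √(2*v^2 + 6*v + 4) ≈ √2·|v| and the denominator ≈ -3v.
Since v → +∞, |v| = v, giving √2/(-3) = -√(2)/3.

-√(2)/3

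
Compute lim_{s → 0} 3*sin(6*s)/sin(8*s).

9/4

Substitution gives 0/0.
Divide numerator and denominator by s: sin(6s)/s → 6 and sin(8s)/s → 8, so the limit is 3·6/8 = 9/4.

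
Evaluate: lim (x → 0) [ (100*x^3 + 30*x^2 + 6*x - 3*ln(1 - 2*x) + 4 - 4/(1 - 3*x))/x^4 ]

-312

Substitution gives 0/0; apply L'Hôpital's rule 4 times.
After differentiating numerator and denominator 4 times the quotient is (7776/(3*x - 1)^5 + 288/(2*x - 1)^4)/(24); at x = 0 this is -312.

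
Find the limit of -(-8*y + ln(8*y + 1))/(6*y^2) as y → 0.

Direct substitution gives 0/0.
Apply L'Hôpital: lim (-8 + 8/(8*y + 1))/(-12*y), still 0/0.
After 2 applications of L'Hôpital's rule the quotient is (-64/(8*y + 1)^2)/(-12); substituting y = 0 gives 16/3.

16/3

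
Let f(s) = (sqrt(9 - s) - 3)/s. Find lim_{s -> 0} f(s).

-1/6

A 0/0 form; rationalise with √(9 - s) + √9. This collapses the numerator to -s, leaving -1/(√(9 - s) + √9) → -1/(2√9) = -1/6.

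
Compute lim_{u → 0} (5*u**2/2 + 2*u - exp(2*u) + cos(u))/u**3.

-4/3

Substitution gives 0/0; apply L'Hôpital's rule 3 times.
After differentiating numerator and denominator 3 times the quotient is (-8*e^(2*u) + sin(u))/(6); at u = 0 this is -4/3.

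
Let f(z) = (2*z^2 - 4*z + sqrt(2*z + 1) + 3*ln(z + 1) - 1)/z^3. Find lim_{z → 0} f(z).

Substitution gives 0/0; apply L'Hôpital's rule 3 times.
After differentiating numerator and denominator 3 times the quotient is (3/(2*z + 1)^(5/2) + 6/(z + 1)^3)/(6); at z = 0 this is 3/2.

3/2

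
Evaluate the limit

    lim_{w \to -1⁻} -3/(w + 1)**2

As w → -1⁻, (w + 1) → 0⁻, so (w + 1)^2 → 0⁺ and -3/(w + 1)^2 → -∞.

-∞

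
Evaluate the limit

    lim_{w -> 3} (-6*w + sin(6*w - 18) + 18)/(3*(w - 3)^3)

-12

Direct substitution gives 0/0.
Apply L'Hôpital: lim (6*cos(6*w - 18) - 6)/(9*(w - 3)^2), still 0/0.
Apply L'Hôpital: lim (-36*sin(6*w - 18))/(18*w - 54), still 0/0.
After 3 applications of L'Hôpital's rule the quotient is (-216*cos(6*w - 18))/(18); substituting w = 3 gives -12.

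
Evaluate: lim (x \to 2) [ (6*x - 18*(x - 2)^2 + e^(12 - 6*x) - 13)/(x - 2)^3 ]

Direct substitution gives 0/0.
Apply L'Hôpital: lim (-36*x - 6*e^(12 - 6*x) + 78)/(3*(x - 2)^2), still 0/0.
Apply L'Hôpital: lim (36*e^(12 - 6*x) - 36)/(6*x - 12), still 0/0.
After 3 applications of L'Hôpital's rule the quotient is (-216*e^(12 - 6*x))/(6); substituting x = 2 gives -36.

-36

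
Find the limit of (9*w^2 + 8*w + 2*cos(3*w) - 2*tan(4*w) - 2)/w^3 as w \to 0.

-128/3

Substitution gives 0/0 (the numerator vanishes to order 3).
Expand each term to order w^3: the coefficient of w^3 in -2·tan(4w) is -128/3 and in 2·cos(3w) is 0.
Lower-order terms cancel with the polynomial part, so the numerator is (-128/3)·w^3 + o(w^3), and the limit is (-128/3)/(1) = -128/3.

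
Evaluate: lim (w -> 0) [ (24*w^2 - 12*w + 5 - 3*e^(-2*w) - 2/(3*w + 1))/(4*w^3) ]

29/2

Substitution gives 0/0 (the numerator vanishes to order 3).
Expand each term to order w^3: the coefficient of w^3 in -3·e^(-2w) is 4 and in -2·1/(1 + 3w) is 54.
Lower-order terms cancel with the polynomial part, so the numerator is (58)·w^3 + o(w^3), and the limit is (58)/(4) = 29/2.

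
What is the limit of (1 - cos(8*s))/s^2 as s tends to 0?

Substitution gives 0/0.
Use (1 − cos u)/u² → 1/2 with u = 8s: the limit is 8²/(2·1) = 32.

32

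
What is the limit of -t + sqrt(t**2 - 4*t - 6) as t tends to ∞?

-2

This has the form ∞ − ∞. Multiply and divide by the conjugate √(t^2 - 4*t - 6) + t.
That gives (-4t - 6) / (√(t^2 - 4*t - 6) + t).
Divide numerator and denominator by t: the limit is -4/(2·1) = -2.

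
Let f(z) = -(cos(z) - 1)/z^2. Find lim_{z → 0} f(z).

1/2

Direct substitution gives 0/0.
Apply L'Hôpital: lim (-sin(z))/(-2*z), still 0/0.
After 2 applications of L'Hôpital's rule the quotient is (-cos(z))/(-2); substituting z = 0 gives 1/2.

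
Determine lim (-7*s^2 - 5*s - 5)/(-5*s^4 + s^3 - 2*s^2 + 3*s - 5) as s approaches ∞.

The denominator has degree 4 and the numerator degree 2. Dividing numerator and denominator by s^4 sends every term to 0 except the leading denominator term, so the limit is 0.

0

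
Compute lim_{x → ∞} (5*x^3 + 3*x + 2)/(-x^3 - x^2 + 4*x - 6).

-5

Numerator and denominator both have degree 3.
Dividing every term by x^3, all lower-order terms vanish and the limit is the ratio of leading coefficients, 5/(-1) = -5.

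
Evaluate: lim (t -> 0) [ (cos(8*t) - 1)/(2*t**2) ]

-16

Direct substitution gives 0/0.
Apply L'Hôpital: lim (-8*sin(8*t))/(4*t), still 0/0.
After 2 applications of L'Hôpital's rule the quotient is (-64*cos(8*t))/(4); substituting t = 0 gives -16.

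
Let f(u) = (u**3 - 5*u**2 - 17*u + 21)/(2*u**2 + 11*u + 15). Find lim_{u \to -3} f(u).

-40

Direct substitution gives 0/0, so factor. Both numerator and denominator have (u + 3) as a factor.
After cancelling, the expression reduces to (u^2 - 8*u + 7)/(2*u + 5).
Substituting u = -3 gives -40.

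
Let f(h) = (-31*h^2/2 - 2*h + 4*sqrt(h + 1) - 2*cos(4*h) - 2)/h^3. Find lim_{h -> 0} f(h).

1/4

Substitution gives 0/0; apply L'Hôpital's rule 3 times.
After differentiating numerator and denominator 3 times the quotient is (-128*sin(4*h) + 3/(2*(h + 1)^(5/2)))/(6); at h = 0 this is 1/4.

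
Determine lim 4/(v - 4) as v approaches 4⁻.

-∞

As v → 4⁻, (v - 4) → 0⁻, so (v - 4)^1 → 0⁻ and 4/(v - 4)^1 → -∞.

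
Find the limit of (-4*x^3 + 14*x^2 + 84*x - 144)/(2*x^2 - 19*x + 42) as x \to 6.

Direct substitution gives 0/0, so factor. Both numerator and denominator have (x - 6) as a factor.
After cancelling, the expression reduces to (-4*x^2 - 10*x + 24)/(2*x - 7).
Substituting x = 6 gives -36.

-36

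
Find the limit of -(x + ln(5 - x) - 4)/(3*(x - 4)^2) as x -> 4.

Direct substitution gives 0/0.
Apply L'Hôpital: lim (1 - 1/(5 - x))/(24 - 6*x), still 0/0.
After 2 applications of L'Hôpital's rule the quotient is (-1/(5 - x)^2)/(-6); substituting x = 4 gives 1/6.

1/6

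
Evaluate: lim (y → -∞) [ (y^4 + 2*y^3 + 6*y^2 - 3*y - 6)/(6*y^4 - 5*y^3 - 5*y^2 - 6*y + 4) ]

Numerator and denominator both have degree 4.
Dividing every term by y^4, all lower-order terms vanish and the limit is the ratio of leading coefficients, 1/(6) = 1/6.

1/6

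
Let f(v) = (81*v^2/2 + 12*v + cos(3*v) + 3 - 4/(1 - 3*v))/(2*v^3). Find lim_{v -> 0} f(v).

-54

Substitution gives 0/0 (the numerator vanishes to order 3).
Expand each term to order v^3: the coefficient of v^3 in cos(3v) is 0 and in -4·1/(1 - 3v) is -108.
Lower-order terms cancel with the polynomial part, so the numerator is (-108)·v^3 + o(v^3), and the limit is (-108)/(2) = -54.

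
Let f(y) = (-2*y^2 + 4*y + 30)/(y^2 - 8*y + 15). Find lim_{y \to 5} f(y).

Since y = 5 makes numerator and denominator zero, (y - 5) divides both.
Cancelling it gives (-2*y - 6)/(y - 3); now plug in y = 5 to get -8.

-8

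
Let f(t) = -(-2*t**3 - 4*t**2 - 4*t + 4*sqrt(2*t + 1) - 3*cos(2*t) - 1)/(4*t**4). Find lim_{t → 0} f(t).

9/8

Substitution gives 0/0 (the numerator vanishes to order 4).
Expand each term to order t^4: the coefficient of t^4 in -3·cos(2t) is -2 and in 4·√(1 + 2t) is -5/2.
Lower-order terms cancel with the polynomial part, so the numerator is (-9/2)·t^4 + o(t^4), and the limit is (-9/2)/(-4) = 9/8.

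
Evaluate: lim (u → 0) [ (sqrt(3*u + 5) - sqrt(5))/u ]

3*√(5)/10

A 0/0 form; rationalise with √(5 + 3u) + √5. This collapses the numerator to 3u, leaving 3/(√(5 + 3u) + √5) → 3/(2√5) = 3*√(5)/10.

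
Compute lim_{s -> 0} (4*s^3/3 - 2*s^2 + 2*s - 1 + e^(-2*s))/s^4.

Direct substitution gives 0/0.
Apply L'Hôpital: lim (4*s^2 - 4*s + 2 - 2*e^(-2*s))/(4*s^3), still 0/0.
Apply L'Hôpital: lim (8*s - 4 + 4*e^(-2*s))/(12*s^2), still 0/0.
Apply L'Hôpital: lim (8 - 8*e^(-2*s))/(24*s), still 0/0.
After 4 applications of L'Hôpital's rule the quotient is (16*e^(-2*s))/(24); substituting s = 0 gives 2/3.

2/3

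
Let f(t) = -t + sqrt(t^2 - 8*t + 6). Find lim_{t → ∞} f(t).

-4

An ∞ − ∞ form. Rationalising with the conjugate, the difference becomes (-8t + 6) / (√(t^2 - 8*t + 6) + t).
For large t the denominator behaves like 2·t, so the quotient tends to -8/2 = -4.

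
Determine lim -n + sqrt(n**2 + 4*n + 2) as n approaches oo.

An ∞ − ∞ form. Rationalising with the conjugate, the difference becomes (4n + 2) / (√(n^2 + 4*n + 2) + n).
For large n the denominator behaves like 2·n, so the quotient tends to 4/2 = 2.

2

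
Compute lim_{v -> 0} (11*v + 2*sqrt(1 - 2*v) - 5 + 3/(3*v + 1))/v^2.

Substitution gives 0/0; apply L'Hôpital's rule 2 times.
After differentiating numerator and denominator 2 times the quotient is (54/(3*v + 1)^3 - 2/(1 - 2*v)^(3/2))/(2); at v = 0 this is 26.

26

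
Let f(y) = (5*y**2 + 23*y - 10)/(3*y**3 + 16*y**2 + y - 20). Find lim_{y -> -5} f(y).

-9/22

Direct substitution gives 0/0, so factor. Both numerator and denominator have (y + 5) as a factor.
After cancelling, the expression reduces to (5*y - 2)/(3*y^2 + y - 4).
Substituting y = -5 gives -9/22.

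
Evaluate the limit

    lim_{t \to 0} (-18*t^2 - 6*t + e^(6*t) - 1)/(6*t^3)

Direct substitution gives 0/0.
Apply L'Hôpital: lim (-36*t + 6*e^(6*t) - 6)/(18*t^2), still 0/0.
Apply L'Hôpital: lim (36*e^(6*t) - 36)/(36*t), still 0/0.
After 3 applications of L'Hôpital's rule the quotient is (216*e^(6*t))/(36); substituting t = 0 gives 6.

6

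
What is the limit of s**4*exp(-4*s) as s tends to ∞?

Write as s^4/e^{4s}, an ∞/∞ form.
Exponential growth dominates any polynomial, so repeated L'Hôpital (or the standard result) gives 0.

0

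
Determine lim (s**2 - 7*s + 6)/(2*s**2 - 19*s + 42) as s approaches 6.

1

Since s = 6 makes numerator and denominator zero, (s - 6) divides both.
Cancelling it gives (s - 1)/(2*s - 7); now plug in s = 6 to get 1.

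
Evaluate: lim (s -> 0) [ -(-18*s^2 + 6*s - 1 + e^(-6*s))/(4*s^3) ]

9

Direct substitution gives 0/0.
Apply L'Hôpital: lim (-36*s + 6 - 6*e^(-6*s))/(-12*s^2), still 0/0.
Apply L'Hôpital: lim (-36 + 36*e^(-6*s))/(-24*s), still 0/0.
After 3 applications of L'Hôpital's rule the quotient is (-216*e^(-6*s))/(-24); substituting s = 0 gives 9.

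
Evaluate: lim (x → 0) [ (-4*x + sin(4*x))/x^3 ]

-32/3

Direct substitution gives 0/0.
Apply L'Hôpital: lim (4*cos(4*x) - 4)/(3*x^2), still 0/0.
Apply L'Hôpital: lim (-16*sin(4*x))/(6*x), still 0/0.
After 3 applications of L'Hôpital's rule the quotient is (-64*cos(4*x))/(6); substituting x = 0 gives -32/3.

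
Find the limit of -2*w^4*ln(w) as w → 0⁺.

0

This is a 0·(−∞) form. Rewrite as -2·ln(w) / w^(−4) and apply L'Hôpital:
the derivative quotient is -2·(1/w) / (−4·w^(−5)) = (2/4)·w^4 → 0.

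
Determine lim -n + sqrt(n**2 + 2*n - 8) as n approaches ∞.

This has the form ∞ − ∞. Multiply and divide by the conjugate √(n^2 + 2*n - 8) + n.
That gives (2n - 8) / (√(n^2 + 2*n - 8) + n).
Divide numerator and denominator by n: the limit is 2/(2·1) = 1.

1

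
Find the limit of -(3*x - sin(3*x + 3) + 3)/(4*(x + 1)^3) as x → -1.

-9/8

Direct substitution gives 0/0.
Apply L'Hôpital: lim (3 - 3*cos(3*x + 3))/(-12*(x + 1)^2), still 0/0.
Apply L'Hôpital: lim (9*sin(3*x + 3))/(-24*x - 24), still 0/0.
After 3 applications of L'Hôpital's rule the quotient is (27*cos(3*x + 3))/(-24); substituting x = -1 gives -9/8.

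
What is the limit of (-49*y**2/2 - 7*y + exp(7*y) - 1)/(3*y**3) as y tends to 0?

343/18

Direct substitution gives 0/0.
Apply L'Hôpital: lim (-49*y + 7*e^(7*y) - 7)/(9*y^2), still 0/0.
Apply L'Hôpital: lim (49*e^(7*y) - 49)/(18*y), still 0/0.
After 3 applications of L'Hôpital's rule the quotient is (343*e^(7*y))/(18); substituting y = 0 gives 343/18.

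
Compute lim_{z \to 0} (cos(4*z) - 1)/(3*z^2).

-8/3

Direct substitution gives 0/0.
Apply L'Hôpital: lim (-4*sin(4*z))/(6*z), still 0/0.
After 2 applications of L'Hôpital's rule the quotient is (-16*cos(4*z))/(6); substituting z = 0 gives -8/3.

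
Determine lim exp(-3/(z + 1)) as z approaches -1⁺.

As z → -1⁺, -3/(z + 1) → −∞, so e^(-3/(z + 1)) → 0.

0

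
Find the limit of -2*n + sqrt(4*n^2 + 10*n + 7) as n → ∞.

5/2

An ∞ − ∞ form. Rationalising with the conjugate, the difference becomes (10n + 7) / (√(4*n^2 + 10*n + 7) + 2n).
For large n the denominator behaves like 2·2n, so the quotient tends to 10/4 = 5/2.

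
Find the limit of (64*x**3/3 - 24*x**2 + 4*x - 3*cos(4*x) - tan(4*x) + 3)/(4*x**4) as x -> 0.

Substitution gives 0/0; apply L'Hôpital's rule 4 times.
After differentiating numerator and denominator 4 times the quotient is (-768*cos(4*x) - 6144*tan(4*x)^5 - 10240*tan(4*x)^3 - 4096*tan(4*x))/(96); at x = 0 this is -8.

-8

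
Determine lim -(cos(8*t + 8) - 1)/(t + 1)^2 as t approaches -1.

32

Direct substitution gives 0/0.
Apply L'Hôpital: lim (-8*sin(8*t + 8))/(-2*t - 2), still 0/0.
After 2 applications of L'Hôpital's rule the quotient is (-64*cos(8*t + 8))/(-2); substituting t = -1 gives 32.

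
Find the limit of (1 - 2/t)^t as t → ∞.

e^(-2)

The base → 1 and the exponent → ∞: a 1^∞ form.
Take logarithms: (t)·ln(1 - 2/t). Since ln(1+u) ~ u for small u, this behaves like (t)·(-2/t) → -2.
So the limit is e^(-2).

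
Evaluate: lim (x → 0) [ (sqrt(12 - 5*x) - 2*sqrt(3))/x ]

A 0/0 form; rationalise with √(12 - 5x) + √12. This collapses the numerator to -5x, leaving -5/(√(12 - 5x) + √12) → -5/(2√12) = -5*√(3)/12.

-5*√(3)/12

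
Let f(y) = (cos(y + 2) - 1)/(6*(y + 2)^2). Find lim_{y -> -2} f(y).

Direct substitution gives 0/0.
Apply L'Hôpital: lim (-sin(y + 2))/(12*y + 24), still 0/0.
After 2 applications of L'Hôpital's rule the quotient is (-cos(y + 2))/(12); substituting y = -2 gives -1/12.

-1/12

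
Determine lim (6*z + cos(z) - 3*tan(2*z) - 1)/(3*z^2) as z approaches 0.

Substitution gives 0/0 (the numerator vanishes to order 2).
Expand each term to order z^2: the coefficient of z^2 in cos(z) is -1/2 and in -3·tan(2z) is 0.
Lower-order terms cancel with the polynomial part, so the numerator is (-1/2)·z^2 + o(z^2), and the limit is (-1/2)/(3) = -1/6.

-1/6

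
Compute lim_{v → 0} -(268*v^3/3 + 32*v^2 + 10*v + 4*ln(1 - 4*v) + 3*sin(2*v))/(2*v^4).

128

Substitution gives 0/0 (the numerator vanishes to order 4).
Expand each term to order v^4: the coefficient of v^4 in 3·sin(2v) is 0 and in 4·ln(1 - 4v) is -256.
Lower-order terms cancel with the polynomial part, so the numerator is (-256)·v^4 + o(v^4), and the limit is (-256)/(-2) = 128.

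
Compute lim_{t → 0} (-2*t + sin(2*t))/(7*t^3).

-4/21

Direct substitution gives 0/0.
Apply L'Hôpital: lim (2*cos(2*t) - 2)/(21*t^2), still 0/0.
Apply L'Hôpital: lim (-4*sin(2*t))/(42*t), still 0/0.
After 3 applications of L'Hôpital's rule the quotient is (-8*cos(2*t))/(42); substituting t = 0 gives -4/21.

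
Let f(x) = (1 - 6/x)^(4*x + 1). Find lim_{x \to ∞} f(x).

e^(-24)

Write it as [(1 - 6/x)^x]^(4) · (1 - 6/x)^(1). The bracketed term tends to e^(-6) and the second factor to 1, so the limit is e^(-24).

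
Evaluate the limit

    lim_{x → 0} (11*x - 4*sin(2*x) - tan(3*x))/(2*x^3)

-11/6

Substitution gives 0/0 (the numerator vanishes to order 3).
Expand each term to order x^3: the coefficient of x^3 in -4·sin(2x) is 16/3 and in −tan(3x) is -9.
Lower-order terms cancel with the polynomial part, so the numerator is (-11/3)·x^3 + o(x^3), and the limit is (-11/3)/(2) = -11/6.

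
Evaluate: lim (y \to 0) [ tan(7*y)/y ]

7

Substitution gives 0/0.
Since tan(u)/u → 1 as u → 0, tan(7y)/(7y) → 1 and the limit is 7.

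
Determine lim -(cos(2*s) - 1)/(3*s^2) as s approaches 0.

Direct substitution gives 0/0.
Apply L'Hôpital: lim (-2*sin(2*s))/(-6*s), still 0/0.
After 2 applications of L'Hôpital's rule the quotient is (-4*cos(2*s))/(-6); substituting s = 0 gives 2/3.

2/3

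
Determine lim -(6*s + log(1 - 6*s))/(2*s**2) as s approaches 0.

Direct substitution gives 0/0.
Apply L'Hôpital: lim (6 - 6/(1 - 6*s))/(-4*s), still 0/0.
After 2 applications of L'Hôpital's rule the quotient is (-36/(1 - 6*s)^2)/(-4); substituting s = 0 gives 9.

9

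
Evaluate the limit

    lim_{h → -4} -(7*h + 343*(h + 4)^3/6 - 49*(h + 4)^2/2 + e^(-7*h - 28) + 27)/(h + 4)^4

-2401/24

Direct substitution gives 0/0.
Apply L'Hôpital: lim (-49*h + 343*(h + 4)^2/2 - 7*e^(-7*h - 28) - 189)/(-4*(h + 4)^3), still 0/0.
Apply L'Hôpital: lim (343*h + 49*e^(-7*h - 28) + 1323)/(-12*(h + 4)^2), still 0/0.
Apply L'Hôpital: lim (343 - 343*e^(-7*h - 28))/(-24*h - 96), still 0/0.
After 4 applications of L'Hôpital's rule the quotient is (2401*e^(-7*h - 28))/(-24); substituting h = -4 gives -2401/24.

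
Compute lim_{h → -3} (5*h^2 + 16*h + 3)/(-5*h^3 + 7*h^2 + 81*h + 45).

7/48

At h = -3 both the top and bottom vanish — a removable singularity. Factoring out (h + 3) from each leaves (5*h + 1)/(-5*h^2 + 22*h + 15), which at h = -3 equals 7/48.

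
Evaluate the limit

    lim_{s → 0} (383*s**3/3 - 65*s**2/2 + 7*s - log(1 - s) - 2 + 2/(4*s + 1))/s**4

Substitution gives 0/0; apply L'Hôpital's rule 4 times.
After differentiating numerator and denominator 4 times the quotient is (12288/(4*s + 1)^5 + 6/(s - 1)^4)/(24); at s = 0 this is 2049/4.

2049/4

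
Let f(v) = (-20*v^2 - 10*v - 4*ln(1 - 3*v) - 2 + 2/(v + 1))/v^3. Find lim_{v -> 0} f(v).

34

Substitution gives 0/0 (the numerator vanishes to order 3).
Expand each term to order v^3: the coefficient of v^3 in 2·1/(1 + v) is -2 and in -4·ln(1 - 3v) is 36.
Lower-order terms cancel with the polynomial part, so the numerator is (34)·v^3 + o(v^3), and the limit is (34)/(1) = 34.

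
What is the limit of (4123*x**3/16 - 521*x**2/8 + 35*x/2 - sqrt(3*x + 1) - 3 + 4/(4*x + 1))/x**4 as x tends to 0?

131477/128

Substitution gives 0/0; apply L'Hôpital's rule 4 times.
After differentiating numerator and denominator 4 times the quotient is (24576/(4*x + 1)^5 + 1215/(16*(3*x + 1)^(7/2)))/(24); at x = 0 this is 131477/128.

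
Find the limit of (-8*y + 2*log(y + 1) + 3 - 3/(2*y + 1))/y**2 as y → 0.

-13

Substitution gives 0/0; apply L'Hôpital's rule 2 times.
After differentiating numerator and denominator 2 times the quotient is (-24/(2*y + 1)^3 - 2/(y + 1)^2)/(2); at y = 0 this is -13.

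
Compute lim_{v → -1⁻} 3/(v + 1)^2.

As v → -1⁻, (v + 1) → 0⁻, so (v + 1)^2 → 0⁺ and 3/(v + 1)^2 → ∞.

∞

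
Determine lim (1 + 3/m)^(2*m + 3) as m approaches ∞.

e^(6)

Write it as [(1 + 3/m)^m]^(2) · (1 + 3/m)^(3). The bracketed term tends to e^(3) and the second factor to 1, so the limit is e^(6).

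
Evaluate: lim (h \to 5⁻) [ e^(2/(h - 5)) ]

As h → 5⁻, 2/(h - 5) → −∞, so e^(2/(h - 5)) → 0.

0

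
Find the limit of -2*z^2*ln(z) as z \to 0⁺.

0

This is a 0·(−∞) form. Rewrite as -2·ln(z) / z^(−2) and apply L'Hôpital:
the derivative quotient is -2·(1/z) / (−2·z^(−3)) = (2/2)·z^2 → 0.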